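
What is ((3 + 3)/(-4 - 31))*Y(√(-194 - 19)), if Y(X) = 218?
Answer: -1308/35 ≈ -37.371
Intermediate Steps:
((3 + 3)/(-4 - 31))*Y(√(-194 - 19)) = ((3 + 3)/(-4 - 31))*218 = (6/(-35))*218 = (6*(-1/35))*218 = -6/35*218 = -1308/35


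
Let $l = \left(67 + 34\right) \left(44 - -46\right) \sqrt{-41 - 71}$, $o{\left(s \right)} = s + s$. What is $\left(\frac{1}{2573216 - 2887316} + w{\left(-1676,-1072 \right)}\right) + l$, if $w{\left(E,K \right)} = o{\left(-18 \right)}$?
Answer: $- \frac{11307601}{314100} + 36360 i \sqrt{7} \approx -36.0 + 96200.0 i$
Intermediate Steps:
$o{\left(s \right)} = 2 s$
$w{\left(E,K \right)} = -36$ ($w{\left(E,K \right)} = 2 \left(-18\right) = -36$)
$l = 36360 i \sqrt{7}$ ($l = 101 \left(44 + 46\right) \sqrt{-112} = 101 \cdot 90 \cdot 4 i \sqrt{7} = 9090 \cdot 4 i \sqrt{7} = 36360 i \sqrt{7} \approx 96200.0 i$)
$\left(\frac{1}{2573216 - 2887316} + w{\left(-1676,-1072 \right)}\right) + l = \left(\frac{1}{2573216 - 2887316} - 36\right) + 36360 i \sqrt{7} = \left(\frac{1}{-314100} - 36\right) + 36360 i \sqrt{7} = \left(- \frac{1}{314100} - 36\right) + 36360 i \sqrt{7} = - \frac{11307601}{314100} + 36360 i \sqrt{7}$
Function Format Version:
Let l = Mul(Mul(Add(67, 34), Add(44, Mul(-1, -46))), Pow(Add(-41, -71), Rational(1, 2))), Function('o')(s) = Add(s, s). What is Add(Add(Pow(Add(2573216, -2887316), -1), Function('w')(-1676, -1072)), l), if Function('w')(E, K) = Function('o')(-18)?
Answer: Add(Rational(-11307601, 314100), Mul(36360, I, Pow(7, Rational(1, 2)))) ≈ Add(-36.000, Mul(96200., I))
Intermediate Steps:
Function('o')(s) = Mul(2, s)
Function('w')(E, K) = -36 (Function('w')(E, K) = Mul(2, -18) = -36)
l = Mul(36360, I, Pow(7, Rational(1, 2))) (l = Mul(Mul(101, Add(44, 46)), Pow(-112, Rational(1, 2))) = Mul(Mul(101, 90), Mul(4, I, Pow(7, Rational(1, 2)))) = Mul(9090, Mul(4, I, Pow(7, Rational(1, 2)))) = Mul(36360, I, Pow(7, Rational(1, 2))) ≈ Mul(96200., I))
Add(Add(Pow(Add(2573216, -2887316), -1), Function('w')(-1676, -1072)), l) = Add(Add(Pow(Add(2573216, -2887316), -1), -36), Mul(36360, I, Pow(7, Rational(1, 2)))) = Add(Add(Pow(-314100, -1), -36), Mul(36360, I, Pow(7, Rational(1, 2)))) = Add(Add(Rational(-1, 314100), -36), Mul(36360, I, Pow(7, Rational(1, 2)))) = Add(Rational(-11307601, 314100), Mul(36360, I, Pow(7, Rational(1, 2))))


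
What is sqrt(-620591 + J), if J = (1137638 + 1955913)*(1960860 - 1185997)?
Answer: sqrt(2397077587922) ≈ 1.5483e+6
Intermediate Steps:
J = 2397078208513 (J = 3093551*774863 = 2397078208513)
sqrt(-620591 + J) = sqrt(-620591 + 2397078208513) = sqrt(2397077587922)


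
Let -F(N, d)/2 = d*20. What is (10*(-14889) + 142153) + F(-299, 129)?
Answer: -11897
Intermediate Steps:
F(N, d) = -40*d (F(N, d) = -2*d*20 = -40*d)
(10*(-14889) + 142153) + F(-299, 129) = (10*(-14889) + 142153) - 40*129 = (-148890 + 142153) - 5160 = -6737 - 5160 = -11897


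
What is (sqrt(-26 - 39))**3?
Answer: -65*I*sqrt(65) ≈ -524.05*I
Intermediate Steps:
(sqrt(-26 - 39))**3 = (sqrt(-65))**3 = (I*sqrt(65))**3 = -65*I*sqrt(65)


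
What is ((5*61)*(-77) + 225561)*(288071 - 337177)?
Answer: -9923144056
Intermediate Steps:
((5*61)*(-77) + 225561)*(288071 - 337177) = (305*(-77) + 225561)*(-49106) = (-23485 + 225561)*(-49106) = 202076*(-49106) = -9923144056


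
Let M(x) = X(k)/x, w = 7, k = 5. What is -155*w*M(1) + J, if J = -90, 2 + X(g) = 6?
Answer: -4430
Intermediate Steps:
X(g) = 4 (X(g) = -2 + 6 = 4)
M(x) = 4/x
-155*w*M(1) + J = -1085*4/1 - 90 = -1085*4*1 - 90 = -1085*4 - 90 = -155*28 - 90 = -4340 - 90 = -4430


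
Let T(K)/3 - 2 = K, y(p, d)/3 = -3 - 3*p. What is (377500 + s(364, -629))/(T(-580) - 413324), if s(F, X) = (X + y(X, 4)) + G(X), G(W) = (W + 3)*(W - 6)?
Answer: -780033/415058 ≈ -1.8793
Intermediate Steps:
y(p, d) = -9 - 9*p (y(p, d) = 3*(-3 - 3*p) = -9 - 9*p)
T(K) = 6 + 3*K
G(W) = (-6 + W)*(3 + W) (G(W) = (3 + W)*(-6 + W) = (-6 + W)*(3 + W))
s(F, X) = -27 + X² - 11*X (s(F, X) = (X + (-9 - 9*X)) + (-18 + X² - 3*X) = (-9 - 8*X) + (-18 + X² - 3*X) = -27 + X² - 11*X)
(377500 + s(364, -629))/(T(-580) - 413324) = (377500 + (-27 + (-629)² - 11*(-629)))/((6 + 3*(-580)) - 413324) = (377500 + (-27 + 395641 + 6919))/((6 - 1740) - 413324) = (377500 + 402533)/(-1734 - 413324) = 780033/(-415058) = 780033*(-1/415058) = -780033/415058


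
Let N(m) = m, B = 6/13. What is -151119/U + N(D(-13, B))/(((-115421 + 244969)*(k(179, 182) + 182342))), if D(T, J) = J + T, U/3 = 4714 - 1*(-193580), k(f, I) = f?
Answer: -2580675930875869/10158865899765596 ≈ -0.25403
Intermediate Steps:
U = 594882 (U = 3*(4714 - 1*(-193580)) = 3*(4714 + 193580) = 3*198294 = 594882)
B = 6/13 (B = 6*(1/13) = 6/13 ≈ 0.46154)
-151119/U + N(D(-13, B))/(((-115421 + 244969)*(k(179, 182) + 182342))) = -151119/594882 + (6/13 - 13)/(((-115421 + 244969)*(179 + 182342))) = -151119*1/594882 - 163/(13*(129548*182521)) = -16791/66098 - 163/13/23645230508 = -16791/66098 - 163/13*1/23645230508 = -16791/66098 - 163/307387996604 = -2580675930875869/10158865899765596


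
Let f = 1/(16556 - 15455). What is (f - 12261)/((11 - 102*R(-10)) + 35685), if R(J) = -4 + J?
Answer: -3374840/10218381 ≈ -0.33027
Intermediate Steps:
f = 1/1101 ≈ 0.00090826
(f - 12261)/((11 - 102*R(-10)) + 35685) = (1/1101 - 12261)/((11 - 102*(-4 - 10)) + 35685) = -13499360/(1101*((11 - 102*(-14)) + 35685)) = -13499360/(1101*((11 + 1428) + 35685)) = -13499360/(1101*(1439 + 35685)) = -13499360/1101/37124 = -13499360/1101*1/37124 = -3374840/10218381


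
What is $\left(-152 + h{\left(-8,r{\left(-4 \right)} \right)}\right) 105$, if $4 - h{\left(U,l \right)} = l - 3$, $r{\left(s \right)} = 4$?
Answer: $-15645$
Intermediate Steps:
$h{\left(U,l \right)} = 7 - l$ ($h{\left(U,l \right)} = 4 - \left(l - 3\right) = 4 - \left(-3 + l\right) = 7 - l$)
$\left(-152 + h{\left(-8,r{\left(-4 \right)} \right)}\right) 105 = \left(-152 + \left(7 - 4\right)\right) 105 = \left(-152 + 3\right) 105 = \left(-149\right) 105 = -15645$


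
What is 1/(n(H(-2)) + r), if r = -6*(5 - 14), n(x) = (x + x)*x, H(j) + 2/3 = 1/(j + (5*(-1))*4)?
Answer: 2178/119821 ≈ 0.018177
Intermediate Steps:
H(j) = -2/3 + 1/(-20 + j) (H(j) = -2/3 + 1/(j + (5*(-1))*4) = -2/3 + 1/(j - 5*4) = -2/3 + 1/(j - 20) = -2/3 + 1/(-20 + j))
n(x) = 2*x**2 (n(x) = (2*x)*x = 2*x**2)
r = 54 (r = -6*(-9) = 54)
1/(n(H(-2)) + r) = 1/(2*((43 - 2*(-2))/(3*(-20 - 2)))**2 + 54) = 1/(2*((1/3)*(43 + 4)/(-22))**2 + 54) = 1/(2*((1/3)*(-1/22)*47)**2 + 54) = 1/(2*(-47/66)**2 + 54) = 1/(2*(2209/4356) + 54) = 1/(2209/2178 + 54) = 1/(119821/2178) = 2178/119821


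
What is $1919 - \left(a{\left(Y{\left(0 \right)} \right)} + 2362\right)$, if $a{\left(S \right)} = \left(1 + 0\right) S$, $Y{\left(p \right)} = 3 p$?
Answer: $-443$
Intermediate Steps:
$a{\left(S \right)} = S$ ($a{\left(S \right)} = 1 S = S$)
$1919 - \left(a{\left(Y{\left(0 \right)} \right)} + 2362\right) = 1919 - \left(3 \cdot 0 + 2362\right) = 1919 - \left(0 + 2362\right) = 1919 - 2362 = -443$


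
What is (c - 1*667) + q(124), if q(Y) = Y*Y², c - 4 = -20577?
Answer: 1885384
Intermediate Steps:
c = -20573 (c = 4 - 20577 = -20573)
q(Y) = Y³
(c - 1*667) + q(124) = (-20573 - 1*667) + 124³ = (-20573 - 667) + 1906624 = -21240 + 1906624 = 1885384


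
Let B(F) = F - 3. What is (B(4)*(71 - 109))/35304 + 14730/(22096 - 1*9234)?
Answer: 129884791/113520012 ≈ 1.1442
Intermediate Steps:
B(F) = -3 + F
(B(4)*(71 - 109))/35304 + 14730/(22096 - 1*9234) = ((-3 + 4)*(71 - 109))/35304 + 14730/(22096 - 1*9234) = (1*(-38))*(1/35304) + 14730/(22096 - 9234) = -38*1/35304 + 14730/12862 = -19/17652 + 14730*(1/12862) = -19/17652 + 7365/6431 = 129884791/113520012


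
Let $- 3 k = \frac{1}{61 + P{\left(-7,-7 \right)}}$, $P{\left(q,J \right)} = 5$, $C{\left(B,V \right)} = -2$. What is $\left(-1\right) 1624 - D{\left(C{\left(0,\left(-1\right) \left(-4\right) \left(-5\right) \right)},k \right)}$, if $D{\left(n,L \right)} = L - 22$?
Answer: $- \frac{317195}{198} \approx -1602.0$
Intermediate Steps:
$k = - \frac{1}{198}$ ($k = - \frac{1}{3 \left(61 + 5\right)} = - \frac{1}{3 \cdot 66} = \left(- \frac{1}{3}\right) \frac{1}{66} = - \frac{1}{198} \approx -0.0050505$)
$D{\left(n,L \right)} = -22 + L$
$\left(-1\right) 1624 - D{\left(C{\left(0,\left(-1\right) \left(-4\right) \left(-5\right) \right)},k \right)} = \left(-1\right) 1624 - \left(-22 - \frac{1}{198}\right) = -1624 - - \frac{4357}{198} = -1624 + \frac{4357}{198} = - \frac{317195}{198}$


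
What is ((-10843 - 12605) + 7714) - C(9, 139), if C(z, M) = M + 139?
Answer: -16012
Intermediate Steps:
C(z, M) = 139 + M
((-10843 - 12605) + 7714) - C(9, 139) = ((-10843 - 12605) + 7714) - (139 + 139) = (-23448 + 7714) - 1*278 = -15734 - 278 = -16012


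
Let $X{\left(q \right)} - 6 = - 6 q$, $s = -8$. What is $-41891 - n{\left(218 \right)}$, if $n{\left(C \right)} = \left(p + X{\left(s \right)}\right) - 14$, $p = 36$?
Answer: $-41967$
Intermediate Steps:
$X{\left(q \right)} = 6 - 6 q$
$n{\left(C \right)} = 76$ ($n{\left(C \right)} = \left(36 + \left(6 - -48\right)\right) - 14 = \left(36 + \left(6 + 48\right)\right) - 14 = \left(36 + 54\right) - 14 = 90 - 14 = 76$)
$-41891 - n{\left(218 \right)} = -41891 - 76 = -41967$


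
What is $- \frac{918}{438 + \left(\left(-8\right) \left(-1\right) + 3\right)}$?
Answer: $- \frac{918}{449} \approx -2.0445$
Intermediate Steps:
$- \frac{918}{438 + \left(\left(-8\right) \left(-1\right) + 3\right)} = - \frac{918}{438 + \left(8 + 3\right)} = - \frac{918}{438 + 11} = - \frac{918}{449}$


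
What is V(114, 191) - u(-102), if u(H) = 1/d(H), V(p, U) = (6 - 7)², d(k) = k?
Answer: 103/102 ≈ 1.0098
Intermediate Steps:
V(p, U) = 1 (V(p, U) = (-1)² = 1)
u(H) = 1/H
V(114, 191) - u(-102) = 1 - 1/(-102) = 1 - 1*(-1/102) = 1 + 1/102 = 103/102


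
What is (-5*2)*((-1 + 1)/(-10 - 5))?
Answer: 0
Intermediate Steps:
(-5*2)*((-1 + 1)/(-10 - 5)) = -0/(-15) = -0*(-1)/15 = -10*0 = 0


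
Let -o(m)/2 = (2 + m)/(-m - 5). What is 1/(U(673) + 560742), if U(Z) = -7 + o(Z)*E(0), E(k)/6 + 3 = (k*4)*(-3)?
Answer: 113/63359005 ≈ 1.7835e-6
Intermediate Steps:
o(m) = -2*(2 + m)/(-5 - m) (o(m) = -2*(2 + m)/(-m - 5) = -2*(2 + m)/(-5 - m))
E(k) = -18 - 72*k (E(k) = -18 + 6*((k*4)*(-3)) = -18 + 6*((4*k)*(-3)) = -18 + 6*(-12*k) = -18 - 72*k)
U(Z) = -7 - 36*(2 + Z)/(5 + Z) (U(Z) = -7 + (2*(2 + Z)/(5 + Z))*(-18 - 72*0) = -7 + (2*(2 + Z)/(5 + Z))*(-18 + 0) = -7 + (2*(2 + Z)/(5 + Z))*(-18) = -7 - 36*(2 + Z)/(5 + Z))
1/(U(673) + 560742) = 1/((-107 - 43*673)/(5 + 673) + 560742) = 1/((-107 - 28939)/678 + 560742) = 1/((1/678)*(-29046) + 560742) = 1/(-4841/113 + 560742) = 1/(63359005/113) = 113/63359005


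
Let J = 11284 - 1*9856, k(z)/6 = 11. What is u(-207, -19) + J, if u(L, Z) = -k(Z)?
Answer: 1362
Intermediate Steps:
k(z) = 66 (k(z) = 6*11 = 66)
u(L, Z) = -66 (u(L, Z) = -1*66 = -66)
J = 1428 (J = 11284 - 9856 = 1428)
u(-207, -19) + J = -66 + 1428 = 1362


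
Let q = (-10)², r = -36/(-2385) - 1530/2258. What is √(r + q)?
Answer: √8891865262835/299185 ≈ 9.9668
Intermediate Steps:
r = -198209/299185 (r = -36*(-1/2385) - 1530*1/2258 = 4/265 - 765/1129 = -198209/299185 ≈ -0.66250)
q = 100
√(r + q) = √(-198209/299185 + 100) = √(29720291/299185) = √8891865262835/299185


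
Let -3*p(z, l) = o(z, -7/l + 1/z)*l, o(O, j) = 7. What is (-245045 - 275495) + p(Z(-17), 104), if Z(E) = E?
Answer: -1562348/3 ≈ -5.2078e+5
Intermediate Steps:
p(z, l) = -7*l/3
(-245045 - 275495) + p(Z(-17), 104) = (-245045 - 275495) - 7/3*104 = -520540 - 728/3 = -1562348/3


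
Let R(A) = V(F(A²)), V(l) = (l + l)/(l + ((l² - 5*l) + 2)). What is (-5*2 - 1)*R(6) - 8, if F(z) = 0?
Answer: -8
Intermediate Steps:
V(l) = 2*l/(2 + l² - 4*l) (V(l) = (2*l)/(l + (2 + l² - 5*l)) = (2*l)/(2 + l² - 4*l) = 2*l/(2 + l² - 4*l))
R(A) = 0 (R(A) = 2*0/(2 + 0² - 4*0) = 2*0/(2 + 0 + 0) = 2*0/2 = 2*0*(½) = 0)
(-5*2 - 1)*R(6) - 8 = (-5*2 - 1)*0 - 8 = (-10 - 1)*0 - 8 = -11*0 - 8 = 0 - 8 = -8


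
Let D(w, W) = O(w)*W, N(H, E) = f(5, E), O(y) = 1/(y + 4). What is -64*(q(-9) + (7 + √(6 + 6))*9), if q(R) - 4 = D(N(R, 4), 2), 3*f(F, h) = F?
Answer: -73280/17 - 1152*√3 ≈ -6305.9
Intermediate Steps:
f(F, h) = F/3
O(y) = 1/(4 + y)
N(H, E) = 5/3 (N(H, E) = (⅓)*5 = 5/3)
D(w, W) = W/(4 + w)
q(R) = 74/17 (q(R) = 4 + 2/(4 + 5/3) = 4 + 2/(17/3) = 4 + 2*(3/17) = 4 + 6/17 = 74/17)
-64*(q(-9) + (7 + √(6 + 6))*9) = -64*(74/17 + (7 + √(6 + 6))*9) = -64*(74/17 + (7 + √12)*9) = -64*(74/17 + (7 + 2*√3)*9) = -64*(74/17 + (63 + 18*√3)) = -64*(1145/17 + 18*√3) = -73280/17 - 1152*√3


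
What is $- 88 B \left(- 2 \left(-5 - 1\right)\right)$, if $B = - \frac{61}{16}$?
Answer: $4026$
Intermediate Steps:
$B = - \frac{61}{16}$ ($B = \left(-61\right) \frac{1}{16} = - \frac{61}{16} \approx -3.8125$)
$- 88 B \left(- 2 \left(-5 - 1\right)\right) = \left(-88\right) \left(- \frac{61}{16}\right) \left(- 2 \left(-5 - 1\right)\right) = \frac{671 \left(\left(-2\right) \left(-6\right)\right)}{2} = \frac{671}{2} \cdot 12 = 4026$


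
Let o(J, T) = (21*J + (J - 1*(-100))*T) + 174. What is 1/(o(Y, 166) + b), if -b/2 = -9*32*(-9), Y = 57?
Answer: 1/22249 ≈ 4.4946e-5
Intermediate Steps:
b = -5184 (b = -2*(-9*32)*(-9) = -(-576)*(-9) = -2*2592 = -5184)
o(J, T) = 174 + 21*J + T*(100 + J) (o(J, T) = (21*J + (J + 100)*T) + 174 = (21*J + (100 + J)*T) + 174 = (21*J + T*(100 + J)) + 174 = 174 + 21*J + T*(100 + J))
1/(o(Y, 166) + b) = 1/((174 + 21*57 + 100*166 + 57*166) - 5184) = 1/((174 + 1197 + 16600 + 9462) - 5184) = 1/(27433 - 5184) = 1/22249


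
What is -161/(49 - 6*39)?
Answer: 161/185 ≈ 0.87027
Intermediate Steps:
-161/(49 - 6*39) = -161/(49 - 234) = -161/(-185) = -161*(-1/185) = 161/185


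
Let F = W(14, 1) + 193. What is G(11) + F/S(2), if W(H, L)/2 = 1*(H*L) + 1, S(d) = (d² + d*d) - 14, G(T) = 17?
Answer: -121/6 ≈ -20.167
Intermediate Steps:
S(d) = -14 + 2*d² (S(d) = (d² + d²) - 14 = 2*d² - 14 = -14 + 2*d²)
W(H, L) = 2 + 2*H*L (W(H, L) = 2*(1*(H*L) + 1) = 2*(H*L + 1) = 2*(1 + H*L) = 2 + 2*H*L)
F = 223 (F = (2 + 2*14*1) + 193 = (2 + 28) + 193 = 30 + 193 = 223)
G(11) + F/S(2) = 17 + 223/(-14 + 2*2²) = 17 + 223/(-14 + 2*4) = 17 + 223/(-14 + 8) = 17 + 223/(-6) = 17 + 223*(-⅙) = 17 - 223/6 = -121/6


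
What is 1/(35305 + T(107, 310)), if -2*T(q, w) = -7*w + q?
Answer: 2/72673 ≈ 2.7521e-5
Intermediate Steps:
T(q, w) = -q/2 + 7*w/2 (T(q, w) = -(-7*w + q)/2 = -(q - 7*w)/2 = -q/2 + 7*w/2)
1/(35305 + T(107, 310)) = 1/(35305 + (-1/2*107 + (7/2)*310)) = 1/(35305 + (-107/2 + 1085)) = 1/(35305 + 2063/2) = 1/(72673/2) = 2/72673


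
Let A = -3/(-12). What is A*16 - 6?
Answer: -2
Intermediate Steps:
A = ¼ (A = -3*(-1/12) = ¼ ≈ 0.25000)
A*16 - 6 = (¼)*16 - 6 = 4 - 6 = -2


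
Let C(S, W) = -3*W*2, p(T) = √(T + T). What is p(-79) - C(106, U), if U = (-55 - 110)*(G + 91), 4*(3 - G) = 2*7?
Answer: -89595 + I*√158 ≈ -89595.0 + 12.57*I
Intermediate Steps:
p(T) = √2*√T (p(T) = √(2*T) = √2*√T)
G = -½ (G = 3 - 7/2 = -½ ≈ -0.50000)
U = -29865/2 (U = (-55 - 110)*(-½ + 91) = -165*181/2 = -29865/2 ≈ -14933.)
C(S, W) = -6*W
p(-79) - C(106, U) = √2*√(-79) - (-6)*(-29865)/2 = √2*(I*√79) - 1*89595 = I*√158 - 89595 = -89595 + I*√158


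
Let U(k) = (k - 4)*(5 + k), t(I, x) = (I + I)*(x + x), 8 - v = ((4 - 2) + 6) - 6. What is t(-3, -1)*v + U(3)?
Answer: 64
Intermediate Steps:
v = 6 (v = 8 - (((4 - 2) + 6) - 6) = 8 - ((2 + 6) - 6) = 8 - (8 - 6) = 8 - 1*2 = 8 - 2 = 6)
t(I, x) = 4*I*x (t(I, x) = (2*I)*(2*x) = 4*I*x)
U(k) = (-4 + k)*(5 + k)
t(-3, -1)*v + U(3) = (4*(-3)*(-1))*6 + (-20 + 3 + 3²) = 12*6 + (-20 + 3 + 9) = 72 - 8 = 64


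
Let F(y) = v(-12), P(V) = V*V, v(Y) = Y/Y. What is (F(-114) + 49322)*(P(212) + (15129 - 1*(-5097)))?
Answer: 3214379910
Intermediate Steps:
v(Y) = 1
P(V) = V²
F(y) = 1
(F(-114) + 49322)*(P(212) + (15129 - 1*(-5097))) = (1 + 49322)*(212² + (15129 - 1*(-5097))) = 49323*(44944 + (15129 + 5097)) = 49323*(44944 + 20226) = 49323*65170 = 3214379910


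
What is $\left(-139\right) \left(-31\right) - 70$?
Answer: $4239$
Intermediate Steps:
$\left(-139\right) \left(-31\right) - 70 = 4309 - 70 = 4239$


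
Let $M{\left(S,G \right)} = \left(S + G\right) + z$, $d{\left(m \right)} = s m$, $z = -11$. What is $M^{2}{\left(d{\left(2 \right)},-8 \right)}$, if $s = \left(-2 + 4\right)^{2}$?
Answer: $121$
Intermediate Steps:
$s = 4$ ($s = 2^{2} = 4$)
$d{\left(m \right)} = 4 m$
$M{\left(S,G \right)} = -11 + G + S$ ($M{\left(S,G \right)} = \left(S + G\right) - 11 = \left(G + S\right) - 11 = -11 + G + S$)
$M^{2}{\left(d{\left(2 \right)},-8 \right)} = \left(-11 - 8 + 4 \cdot 2\right)^{2} = \left(-11 - 8 + 8\right)^{2} = \left(-11\right)^{2} = 121$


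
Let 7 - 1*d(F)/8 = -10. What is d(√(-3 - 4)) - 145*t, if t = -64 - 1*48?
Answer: 16376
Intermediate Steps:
t = -112 (t = -64 - 48 = -112)
d(F) = 136 (d(F) = 56 - 8*(-10) = 56 + 80 = 136)
d(√(-3 - 4)) - 145*t = 136 - 145*(-112) = 136 + 16240 = 16376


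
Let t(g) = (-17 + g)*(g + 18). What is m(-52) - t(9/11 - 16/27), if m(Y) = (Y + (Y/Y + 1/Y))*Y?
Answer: 260986043/88209 ≈ 2958.7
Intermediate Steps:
t(g) = (-17 + g)*(18 + g)
m(Y) = Y*(1 + Y + 1/Y) (m(Y) = (Y + (1 + 1/Y))*Y = (1 + Y + 1/Y)*Y = Y*(1 + Y + 1/Y))
m(-52) - t(9/11 - 16/27) = (1 - 52 + (-52)²) - (-306 + (9/11 - 16/27) + (9/11 - 16/27)²) = (1 - 52 + 2704) - (-306 + (9*(1/11) - 16*1/27) + (9*(1/11) - 16*1/27)²) = 2653 - (-306 + (9/11 - 16/27) + (9/11 - 16/27)²) = 2653 - (-306 + 67/297 + (67/297)²) = 2653 - (-306 + 67/297 + 4489/88209) = 2653 - 1*(-26967566/88209) = 2653 + 26967566/88209 = 260986043/88209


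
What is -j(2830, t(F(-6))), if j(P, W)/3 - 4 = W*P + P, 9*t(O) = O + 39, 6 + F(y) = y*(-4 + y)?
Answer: -96232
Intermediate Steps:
F(y) = -6 + y*(-4 + y)
t(O) = 13/3 + O/9 (t(O) = (O + 39)/9 = (39 + O)/9 = 13/3 + O/9)
j(P, W) = 12 + 3*P + 3*P*W (j(P, W) = 12 + 3*(W*P + P) = 12 + 3*(P*W + P) = 12 + 3*(P + P*W) = 12 + (3*P + 3*P*W) = 12 + 3*P + 3*P*W)
-j(2830, t(F(-6))) = -(12 + 3*2830 + 3*2830*(13/3 + (-6 + (-6)² - 4*(-6))/9)) = -(12 + 8490 + 3*2830*(13/3 + (-6 + 36 + 24)/9)) = -(12 + 8490 + 3*2830*(13/3 + (⅑)*54)) = -(12 + 8490 + 3*2830*(13/3 + 6)) = -(12 + 8490 + 3*2830*(31/3)) = -(12 + 8490 + 87730) = -1*96232 = -96232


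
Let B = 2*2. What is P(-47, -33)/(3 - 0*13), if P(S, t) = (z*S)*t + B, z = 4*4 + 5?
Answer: 32575/3 ≈ 10858.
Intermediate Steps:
z = 21 (z = 16 + 5 = 21)
B = 4
P(S, t) = 4 + 21*S*t (P(S, t) = (21*S)*t + 4 = 21*S*t + 4 = 4 + 21*S*t)
P(-47, -33)/(3 - 0*13) = (4 + 21*(-47)*(-33))/(3 - 0*13) = (4 + 32571)/(3 - 17*0) = 32575/(3 + 0) = 32575/3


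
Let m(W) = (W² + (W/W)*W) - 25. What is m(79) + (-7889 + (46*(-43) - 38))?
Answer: -3610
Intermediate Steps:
m(W) = -25 + W + W² (m(W) = (W² + 1*W) - 25 = (W² + W) - 25 = (W + W²) - 25 = -25 + W + W²)
m(79) + (-7889 + (46*(-43) - 38)) = (-25 + 79 + 79²) + (-7889 + (46*(-43) - 38)) = (-25 + 79 + 6241) + (-7889 + (-1978 - 38)) = 6295 + (-7889 - 2016) = 6295 - 9905 = -3610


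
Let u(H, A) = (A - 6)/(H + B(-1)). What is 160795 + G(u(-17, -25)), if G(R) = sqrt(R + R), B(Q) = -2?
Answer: 160795 + sqrt(1178)/19 ≈ 1.6080e+5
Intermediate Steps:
u(H, A) = (-6 + A)/(-2 + H) (u(H, A) = (A - 6)/(H - 2) = (-6 + A)/(-2 + H))
G(R) = sqrt(2)*sqrt(R) (G(R) = sqrt(2*R) = sqrt(2)*sqrt(R))
160795 + G(u(-17, -25)) = 160795 + sqrt(2)*sqrt((-6 - 25)/(-2 - 17)) = 160795 + sqrt(2)*sqrt(-31/(-19)) = 160795 + sqrt(2)*sqrt(-1/19*(-31)) = 160795 + sqrt(2)*sqrt(31/19) = 160795 + sqrt(2)*(sqrt(589)/19) = 160795 + sqrt(1178)/19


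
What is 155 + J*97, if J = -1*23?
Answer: -2076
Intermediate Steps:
J = -23
155 + J*97 = 155 - 23*97 = 155 - 2231 = -2076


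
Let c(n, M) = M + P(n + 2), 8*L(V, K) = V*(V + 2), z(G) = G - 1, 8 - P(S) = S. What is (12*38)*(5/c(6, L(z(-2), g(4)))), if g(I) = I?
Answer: 6080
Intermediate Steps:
P(S) = 8 - S
z(G) = -1 + G
L(V, K) = V*(2 + V)/8 (L(V, K) = (V*(V + 2))/8 = (V*(2 + V))/8 = V*(2 + V)/8)
c(n, M) = 6 + M - n (c(n, M) = M + (8 - (n + 2)) = M + (8 - (2 + n)) = M + (8 + (-2 - n)) = M + (6 - n) = 6 + M - n)
(12*38)*(5/c(6, L(z(-2), g(4)))) = (12*38)*(5/(6 + (-1 - 2)*(2 + (-1 - 2))/8 - 1*6)) = 456*(5/(6 + (⅛)*(-3)*(2 - 3) - 6)) = 456*(5/(6 + (⅛)*(-3)*(-1) - 6)) = 456*(5/(6 + 3/8 - 6)) = 456*(5/(3/8)) = 456*(5*(8/3)) = 456*(40/3) = 6080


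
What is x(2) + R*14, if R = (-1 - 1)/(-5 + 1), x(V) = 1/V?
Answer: 15/2 ≈ 7.5000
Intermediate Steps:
x(V) = 1/V
R = ½ (R = -2/(-4) = -2*(-¼) = ½ ≈ 0.50000)
x(2) + R*14 = 1/2 + (½)*14 = ½ + 7 = 15/2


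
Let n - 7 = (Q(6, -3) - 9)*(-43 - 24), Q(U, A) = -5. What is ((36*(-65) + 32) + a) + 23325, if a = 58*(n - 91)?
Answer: 70549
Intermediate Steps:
n = 945 (n = 7 + (-5 - 9)*(-43 - 24) = 7 - 14*(-67) = 7 + 938 = 945)
a = 49532 (a = 58*(945 - 91) = 58*854 = 49532)
((36*(-65) + 32) + a) + 23325 = ((36*(-65) + 32) + 49532) + 23325 = ((-2340 + 32) + 49532) + 23325 = (-2308 + 49532) + 23325 = 47224 + 23325 = 70549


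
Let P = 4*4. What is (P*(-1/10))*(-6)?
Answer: 48/5 ≈ 9.6000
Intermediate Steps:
P = 16
(P*(-1/10))*(-6) = (16*(-1/10))*(-6) = -8/5*(-6) = 48/5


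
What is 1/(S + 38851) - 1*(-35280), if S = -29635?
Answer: 325140481/9216 ≈ 35280.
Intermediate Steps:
1/(S + 38851) - 1*(-35280) = 1/(-29635 + 38851) - 1*(-35280) = 1/9216 + 35280 = 325140481/9216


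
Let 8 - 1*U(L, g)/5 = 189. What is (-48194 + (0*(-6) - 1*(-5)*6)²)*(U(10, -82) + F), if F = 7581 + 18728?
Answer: -1201456776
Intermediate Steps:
F = 26309
U(L, g) = -905 (U(L, g) = 40 - 5*189 = 40 - 945 = -905)
(-48194 + (0*(-6) - 1*(-5)*6)²)*(U(10, -82) + F) = (-48194 + (0*(-6) - 1*(-5)*6)²)*(-905 + 26309) = (-48194 + (0 + 5*6)²)*25404 = (-48194 + (0 + 30)²)*25404 = (-48194 + 30²)*25404 = (-48194 + 900)*25404 = -47294*25404 = -1201456776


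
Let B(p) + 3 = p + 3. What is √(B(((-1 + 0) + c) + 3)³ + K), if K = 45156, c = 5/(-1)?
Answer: 7*√921 ≈ 212.44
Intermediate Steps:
c = -5 (c = 5*(-1) = -5)
B(p) = p (B(p) = -3 + (p + 3) = -3 + (3 + p) = p)
√(B(((-1 + 0) + c) + 3)³ + K) = √((((-1 + 0) - 5) + 3)³ + 45156) = √(((-1 - 5) + 3)³ + 45156) = √((-6 + 3)³ + 45156) = √((-3)³ + 45156) = √(-27 + 45156) = √45129 = 7*√921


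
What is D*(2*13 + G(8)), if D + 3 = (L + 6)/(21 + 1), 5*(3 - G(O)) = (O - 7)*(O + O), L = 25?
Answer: -903/22 ≈ -41.045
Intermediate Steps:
G(O) = 3 - 2*O*(-7 + O)/5 (G(O) = 3 - (O - 7)*(O + O)/5 = 3 - (-7 + O)*2*O/5 = 3 - 2*O*(-7 + O)/5)
D = -35/22 (D = -3 + (25 + 6)/(21 + 1) = -3 + 31/22 = -35/22 ≈ -1.5909)
D*(2*13 + G(8)) = -35*(2*13 + (3 - 2/5*8**2 + (14/5)*8))/22 = -35*(26 + (3 - 2/5*64 + 112/5))/22 = -35*(26 + (3 - 128/5 + 112/5))/22 = -35*(26 - 1/5)/22 = -35/22*129/5 = -903/22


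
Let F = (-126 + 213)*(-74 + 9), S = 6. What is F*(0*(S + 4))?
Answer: 0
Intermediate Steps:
F = -5655 (F = 87*(-65) = -5655)
F*(0*(S + 4)) = -0*(6 + 4) = -0*10 = -5655*0 = 0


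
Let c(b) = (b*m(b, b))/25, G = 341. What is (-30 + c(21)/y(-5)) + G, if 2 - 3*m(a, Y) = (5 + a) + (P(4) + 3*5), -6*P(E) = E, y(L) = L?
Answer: 23486/75 ≈ 313.15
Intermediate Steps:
P(E) = -E/6
m(a, Y) = -52/9 - a/3 (m(a, Y) = ⅔ - ((5 + a) + (-⅙*4 + 3*5))/3 = ⅔ - ((5 + a) + (-⅔ + 15))/3 = ⅔ - ((5 + a) + 43/3)/3 = ⅔ - (58/3 + a)/3 = ⅔ + (-58/9 - a/3) = -52/9 - a/3)
c(b) = b*(-52/9 - b/3)/25 (c(b) = (b*(-52/9 - b/3))/25 = (b*(-52/9 - b/3))*(1/25) = b*(-52/9 - b/3)/25)
(-30 + c(21)/y(-5)) + G = (-30 - 1/225*21*(52 + 3*21)/(-5)) + 341 = (-30 - 1/225*21*(52 + 63)*(-⅕)) + 341 = (-30 - 1/225*21*115*(-⅕)) + 341 = (-30 - 161/15*(-⅕)) + 341 = (-30 + 161/75) + 341 = -2089/75 + 341 = 23486/75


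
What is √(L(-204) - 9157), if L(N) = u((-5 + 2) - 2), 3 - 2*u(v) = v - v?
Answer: I*√36622/2 ≈ 95.684*I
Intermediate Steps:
u(v) = 3/2 (u(v) = 3/2 - (v - v)/2 = 3/2 - ½*0 = 3/2 + 0 = 3/2)
L(N) = 3/2
√(L(-204) - 9157) = √(3/2 - 9157) = √(-18311/2) = I*√36622/2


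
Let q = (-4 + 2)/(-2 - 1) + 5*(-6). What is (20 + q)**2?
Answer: 784/9 ≈ 87.111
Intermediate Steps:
q = -88/3 (q = -2/(-3) - 30 = -2*(-1/3) - 30 = 2/3 - 30 = -88/3 ≈ -29.333)
(20 + q)**2 = (20 - 88/3)**2 = (-28/3)**2 = 784/9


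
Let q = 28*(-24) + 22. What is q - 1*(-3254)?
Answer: 2604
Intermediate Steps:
q = -650 (q = -672 + 22 = -650)
q - 1*(-3254) = -650 - 1*(-3254) = -650 + 3254 = 2604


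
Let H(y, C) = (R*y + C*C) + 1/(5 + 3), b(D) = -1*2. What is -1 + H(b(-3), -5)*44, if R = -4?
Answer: 2913/2 ≈ 1456.5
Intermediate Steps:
b(D) = -2
H(y, C) = ⅛ + C² - 4*y (H(y, C) = (-4*y + C*C) + 1/(5 + 3) = (-4*y + C²) + 1/8 = (C² - 4*y) + ⅛ = ⅛ + C² - 4*y)
-1 + H(b(-3), -5)*44 = -1 + (⅛ + (-5)² - 4*(-2))*44 = -1 + (⅛ + 25 + 8)*44 = -1 + (265/8)*44 = -1 + 2915/2 = 2913/2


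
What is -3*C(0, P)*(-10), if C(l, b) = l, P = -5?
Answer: 0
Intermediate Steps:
-3*C(0, P)*(-10) = -3*0*(-10) = 0*(-10) = 0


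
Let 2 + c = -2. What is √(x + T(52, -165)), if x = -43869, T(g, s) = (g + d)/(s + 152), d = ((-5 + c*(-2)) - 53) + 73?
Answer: 2*I*√1853709/13 ≈ 209.46*I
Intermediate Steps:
c = -4 (c = -2 - 2 = -4)
d = 23 (d = ((-5 - 4*(-2)) - 53) + 73 = ((-5 + 8) - 53) + 73 = (3 - 53) + 73 = -50 + 73 = 23)
T(g, s) = (23 + g)/(152 + s) (T(g, s) = (g + 23)/(s + 152) = (23 + g)/(152 + s))
√(x + T(52, -165)) = √(-43869 + (23 + 52)/(152 - 165)) = √(-43869 + 75/(-13)) = √(-43869 - 1/13*75) = √(-43869 - 75/13) = √(-570372/13) = 2*I*√1853709/13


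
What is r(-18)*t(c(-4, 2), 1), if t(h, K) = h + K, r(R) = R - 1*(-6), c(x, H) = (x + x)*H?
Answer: 180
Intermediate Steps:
c(x, H) = 2*H*x (c(x, H) = (2*x)*H = 2*H*x)
r(R) = 6 + R (r(R) = R + 6 = 6 + R)
t(h, K) = K + h
r(-18)*t(c(-4, 2), 1) = (6 - 18)*(1 + 2*2*(-4)) = -12*(1 - 16) = -12*(-15) = 180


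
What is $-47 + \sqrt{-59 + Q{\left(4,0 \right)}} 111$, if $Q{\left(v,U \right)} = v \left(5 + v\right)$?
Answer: $-47 + 111 i \sqrt{23} \approx -47.0 + 532.34 i$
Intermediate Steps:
$-47 + \sqrt{-59 + Q{\left(4,0 \right)}} 111 = -47 + \sqrt{-59 + 4 \left(5 + 4\right)} 111 = -47 + \sqrt{-59 + 4 \cdot 9} \cdot 111 = -47 + \sqrt{-59 + 36} \cdot 111 = -47 + \sqrt{-23} \cdot 111 = -47 + i \sqrt{23} \cdot 111 = -47 + 111 i \sqrt{23}$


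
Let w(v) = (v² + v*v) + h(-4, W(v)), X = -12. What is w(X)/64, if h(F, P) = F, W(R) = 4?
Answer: 71/16 ≈ 4.4375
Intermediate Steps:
w(v) = -4 + 2*v² (w(v) = (v² + v*v) - 4 = (v² + v²) - 4 = 2*v² - 4 = -4 + 2*v²)
w(X)/64 = (-4 + 2*(-12)²)/64 = (-4 + 2*144)*(1/64) = (-4 + 288)*(1/64) = 284*(1/64) = 71/16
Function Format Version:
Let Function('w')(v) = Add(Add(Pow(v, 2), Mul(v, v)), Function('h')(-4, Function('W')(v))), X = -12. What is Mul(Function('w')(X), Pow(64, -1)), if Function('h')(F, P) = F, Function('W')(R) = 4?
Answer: Rational(71, 16) ≈ 4.4375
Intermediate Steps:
Function('w')(v) = Add(-4, Mul(2, Pow(v, 2))) (Function('w')(v) = Add(Add(Pow(v, 2), Mul(v, v)), -4) = Add(Add(Pow(v, 2), Pow(v, 2)), -4) = Add(Mul(2, Pow(v, 2)), -4) = Add(-4, Mul(2, Pow(v, 2))))
Mul(Function('w')(X), Pow(64, -1)) = Mul(Add(-4, Mul(2, Pow(-12, 2))), Pow(64, -1)) = Mul(Add(-4, Mul(2, 144)), Rational(1, 64)) = Mul(Add(-4, 288), Rational(1, 64)) = Mul(284, Rational(1, 64)) = Rational(71, 16)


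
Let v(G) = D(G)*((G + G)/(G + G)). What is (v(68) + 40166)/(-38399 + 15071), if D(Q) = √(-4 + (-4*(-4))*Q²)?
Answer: -20083/11664 - √2055/3888 ≈ -1.7335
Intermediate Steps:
D(Q) = √(-4 + 16*Q²)
v(G) = 2*√(-1 + 4*G²) (v(G) = (2*√(-1 + 4*G²))*((G + G)/(G + G)) = (2*√(-1 + 4*G²))*((2*G)/((2*G))) = (2*√(-1 + 4*G²))*((2*G)*(1/(2*G))) = (2*√(-1 + 4*G²))*1 = 2*√(-1 + 4*G²))
(v(68) + 40166)/(-38399 + 15071) = (2*√(-1 + 4*68²) + 40166)/(-38399 + 15071) = (2*√(-1 + 4*4624) + 40166)/(-23328) = (2*√(-1 + 18496) + 40166)*(-1/23328) = (2*√18495 + 40166)*(-1/23328) = (2*(3*√2055) + 40166)*(-1/23328) = (6*√2055 + 40166)*(-1/23328) = (40166 + 6*√2055)*(-1/23328) = -20083/11664 - √2055/3888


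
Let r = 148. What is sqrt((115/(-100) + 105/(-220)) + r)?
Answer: 3*sqrt(196790)/110 ≈ 12.098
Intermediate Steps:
sqrt((115/(-100) + 105/(-220)) + r) = sqrt((115/(-100) + 105/(-220)) + 148) = sqrt((115*(-1/100) + 105*(-1/220)) + 148) = sqrt((-23/20 - 21/44) + 148) = sqrt(-179/110 + 148) = sqrt(16101/110) = 3*sqrt(196790)/110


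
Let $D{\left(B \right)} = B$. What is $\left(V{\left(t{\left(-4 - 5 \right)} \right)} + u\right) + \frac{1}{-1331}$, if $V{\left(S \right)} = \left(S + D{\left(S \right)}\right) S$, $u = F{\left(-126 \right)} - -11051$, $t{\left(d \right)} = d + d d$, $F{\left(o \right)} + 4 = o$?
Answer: $\frac{28335658}{1331} \approx 21289.0$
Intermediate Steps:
$F{\left(o \right)} = -4 + o$
$t{\left(d \right)} = d + d^{2}$
$u = 10921$ ($u = \left(-4 - 126\right) - -11051 = -130 + 11051 = 10921$)
$V{\left(S \right)} = 2 S^{2}$ ($V{\left(S \right)} = \left(S + S\right) S = 2 S S = 2 S^{2}$)
$\left(V{\left(t{\left(-4 - 5 \right)} \right)} + u\right) + \frac{1}{-1331} = \left(2 \left(\left(-4 - 5\right) \left(1 - 9\right)\right)^{2} + 10921\right) + \frac{1}{-1331} = \left(2 \left(\left(-4 - 5\right) \left(1 - 9\right)\right)^{2} + 10921\right) - \frac{1}{1331} = \left(2 \left(- 9 \left(1 - 9\right)\right)^{2} + 10921\right) - \frac{1}{1331} = \left(2 \left(\left(-9\right) \left(-8\right)\right)^{2} + 10921\right) - \frac{1}{1331} = \left(2 \cdot 72^{2} + 10921\right) - \frac{1}{1331} = \left(2 \cdot 5184 + 10921\right) - \frac{1}{1331} = \left(10368 + 10921\right) - \frac{1}{1331} = 21289 - \frac{1}{1331} = \frac{28335658}{1331}$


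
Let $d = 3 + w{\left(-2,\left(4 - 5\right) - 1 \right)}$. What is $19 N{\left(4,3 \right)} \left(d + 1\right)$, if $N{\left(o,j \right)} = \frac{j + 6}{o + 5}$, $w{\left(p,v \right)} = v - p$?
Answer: $76$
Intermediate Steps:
$N{\left(o,j \right)} = \frac{6 + j}{5 + o}$
$d = 3$ ($d = 3 + \left(\left(\left(4 - 5\right) - 1\right) - -2\right) = 3 + \left(\left(-1 - 1\right) + 2\right) = 3 + \left(-2 + 2\right) = 3 + 0 = 3$)
$19 N{\left(4,3 \right)} \left(d + 1\right) = 19 \frac{6 + 3}{5 + 4} \left(3 + 1\right) = 19 \cdot \frac{1}{9} \cdot 9 \cdot 4 = 19 \cdot 1 \cdot 4 = 19 \cdot 4 = 76$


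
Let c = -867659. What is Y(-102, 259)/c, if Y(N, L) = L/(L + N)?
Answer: -259/136222463 ≈ -1.9013e-6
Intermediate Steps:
Y(N, L) = L/(L + N)
Y(-102, 259)/c = (259/(259 - 102))/(-867659) = (259/157)*(-1/867659) = -259/136222463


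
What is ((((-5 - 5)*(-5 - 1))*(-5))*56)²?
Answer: 282240000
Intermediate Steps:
((((-5 - 5)*(-5 - 1))*(-5))*56)² = ((-10*(-6)*(-5))*56)² = ((60*(-5))*56)² = (-300*56)² = (-16800)² = 282240000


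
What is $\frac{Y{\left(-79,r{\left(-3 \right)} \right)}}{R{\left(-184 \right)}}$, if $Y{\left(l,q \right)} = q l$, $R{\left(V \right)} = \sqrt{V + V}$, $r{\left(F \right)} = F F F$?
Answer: $- \frac{2133 i \sqrt{23}}{92} \approx - 111.19 i$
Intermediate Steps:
$r{\left(F \right)} = F^{3}$ ($r{\left(F \right)} = F^{2} F = F^{3}$)
$R{\left(V \right)} = \sqrt{2} \sqrt{V}$ ($R{\left(V \right)} = \sqrt{2 V} = \sqrt{2} \sqrt{V}$)
$Y{\left(l,q \right)} = l q$
$\frac{Y{\left(-79,r{\left(-3 \right)} \right)}}{R{\left(-184 \right)}} = \frac{\left(-79\right) \left(-3\right)^{3}}{\sqrt{2} \sqrt{-184}} = \frac{\left(-79\right) \left(-27\right)}{\sqrt{2} \cdot 2 i \sqrt{46}} = \frac{2133}{4 i \sqrt{23}} = 2133 \left(- \frac{i \sqrt{23}}{92}\right) = - \frac{2133 i \sqrt{23}}{92}$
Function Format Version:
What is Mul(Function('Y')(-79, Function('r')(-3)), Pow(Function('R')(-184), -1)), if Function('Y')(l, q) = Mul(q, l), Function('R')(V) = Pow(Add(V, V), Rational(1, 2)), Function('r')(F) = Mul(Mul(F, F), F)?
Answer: Mul(Rational(-2133, 92), I, Pow(23, Rational(1, 2))) ≈ Mul(-111.19, I)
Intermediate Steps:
Function('r')(F) = Pow(F, 3) (Function('r')(F) = Mul(Pow(F, 2), F) = Pow(F, 3))
Function('R')(V) = Mul(Pow(2, Rational(1, 2)), Pow(V, Rational(1, 2))) (Function('R')(V) = Pow(Mul(2, V), Rational(1, 2)) = Mul(Pow(2, Rational(1, 2)), Pow(V, Rational(1, 2))))
Function('Y')(l, q) = Mul(l, q)
Mul(Function('Y')(-79, Function('r')(-3)), Pow(Function('R')(-184), -1)) = Mul(Mul(-79, Pow(-3, 3)), Pow(Mul(Pow(2, Rational(1, 2)), Pow(-184, Rational(1, 2))), -1)) = Mul(Mul(-79, -27), Pow(Mul(Pow(2, Rational(1, 2)), Mul(2, I, Pow(46, Rational(1, 2)))), -1)) = Mul(2133, Pow(Mul(4, I, Pow(23, Rational(1, 2))), -1)) = Mul(2133, Mul(Rational(-1, 92), I, Pow(23, Rational(1, 2)))) = Mul(Rational(-2133, 92), I, Pow(23, Rational(1, 2)))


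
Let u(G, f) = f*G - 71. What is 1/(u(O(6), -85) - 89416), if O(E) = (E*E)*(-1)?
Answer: -1/86427 ≈ -1.1570e-5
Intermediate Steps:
O(E) = -E² (O(E) = E²*(-1) = -E²)
u(G, f) = -71 + G*f (u(G, f) = G*f - 71 = -71 + G*f)
1/(u(O(6), -85) - 89416) = 1/((-71 - 1*6²*(-85)) - 89416) = 1/((-71 - 1*36*(-85)) - 89416) = 1/((-71 - 36*(-85)) - 89416) = 1/((-71 + 3060) - 89416) = 1/(2989 - 89416) = 1/(-86427) = -1/86427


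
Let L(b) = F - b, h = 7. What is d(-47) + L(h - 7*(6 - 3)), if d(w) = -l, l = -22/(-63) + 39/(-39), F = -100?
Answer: -5377/63 ≈ -85.349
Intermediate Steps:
l = -41/63 (l = -22*(-1/63) + 39*(-1/39) = 22/63 - 1 = -41/63 ≈ -0.65079)
d(w) = 41/63 (d(w) = -1*(-41/63) = 41/63)
L(b) = -100 - b
d(-47) + L(h - 7*(6 - 3)) = 41/63 + (-100 - (7 - 7*(6 - 3))) = 41/63 + (-100 - (7 - 7*3)) = 41/63 + (-100 - (7 - 21)) = 41/63 + (-100 - 1*(-14)) = 41/63 + (-100 + 14) = 41/63 - 86 = -5377/63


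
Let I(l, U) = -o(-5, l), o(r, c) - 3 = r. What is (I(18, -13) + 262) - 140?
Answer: 124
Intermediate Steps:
o(r, c) = 3 + r
I(l, U) = 2 (I(l, U) = -(3 - 5) = -1*(-2) = 2)
(I(18, -13) + 262) - 140 = (2 + 262) - 140 = 264 - 140 = 124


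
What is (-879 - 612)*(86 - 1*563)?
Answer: 711207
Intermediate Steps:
(-879 - 612)*(86 - 1*563) = -1491*(86 - 563) = -1491*(-477) = 711207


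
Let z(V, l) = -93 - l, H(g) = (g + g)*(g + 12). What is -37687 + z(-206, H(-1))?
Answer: -37758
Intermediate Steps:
H(g) = 2*g*(12 + g) (H(g) = (2*g)*(12 + g) = 2*g*(12 + g))
-37687 + z(-206, H(-1)) = -37687 + (-93 - 2*(-1)*(12 - 1)) = -37687 + (-93 - 2*(-1)*11) = -37687 + (-93 - 1*(-22)) = -37687 + (-93 + 22) = -37687 - 71 = -37758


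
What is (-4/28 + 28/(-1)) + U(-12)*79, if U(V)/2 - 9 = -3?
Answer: 6439/7 ≈ 919.86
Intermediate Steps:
U(V) = 12 (U(V) = 18 + 2*(-3) = 18 - 6 = 12)
(-4/28 + 28/(-1)) + U(-12)*79 = (-4/28 + 28/(-1)) + 12*79 = (-4*1/28 + 28*(-1)) + 948 = (-⅐ - 28) + 948 = -197/7 + 948 = 6439/7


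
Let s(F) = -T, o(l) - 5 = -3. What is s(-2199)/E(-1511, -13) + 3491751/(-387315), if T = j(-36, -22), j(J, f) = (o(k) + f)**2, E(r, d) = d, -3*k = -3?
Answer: 36511079/1678365 ≈ 21.754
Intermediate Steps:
k = 1 (k = -1/3*(-3) = 1)
o(l) = 2 (o(l) = 5 - 3 = 2)
j(J, f) = (2 + f)**2
T = 400 (T = (2 - 22)**2 = (-20)**2 = 400)
s(F) = -400 (s(F) = -1*400 = -400)
s(-2199)/E(-1511, -13) + 3491751/(-387315) = -400/(-13) + 3491751/(-387315) = -400*(-1/13) + 3491751*(-1/387315) = 400/13 - 1163917/129105 = 36511079/1678365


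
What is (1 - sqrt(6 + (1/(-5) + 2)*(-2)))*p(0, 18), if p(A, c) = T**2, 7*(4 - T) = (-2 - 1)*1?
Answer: 961/49 - 1922*sqrt(15)/245 ≈ -10.771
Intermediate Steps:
T = 31/7 (T = 4 - (-2 - 1)/7 = 4 - (-3)/7 = 4 - 1/7*(-3) = 4 + 3/7 = 31/7 ≈ 4.4286)
p(A, c) = 961/49 (p(A, c) = (31/7)**2 = 961/49)
(1 - sqrt(6 + (1/(-5) + 2)*(-2)))*p(0, 18) = (1 - sqrt(6 + (1/(-5) + 2)*(-2)))*(961/49) = (1 - sqrt(6 + (-1/5 + 2)*(-2)))*(961/49) = (1 - sqrt(6 + (9/5)*(-2)))*(961/49) = (1 - sqrt(6 - 18/5))*(961/49) = (1 - sqrt(12/5))*(961/49) = (1 - 2*sqrt(15)/5)*(961/49) = 961/49 - 1922*sqrt(15)/245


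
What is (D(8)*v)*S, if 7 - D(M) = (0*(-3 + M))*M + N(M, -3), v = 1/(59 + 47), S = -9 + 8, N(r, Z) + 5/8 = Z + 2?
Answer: -69/848 ≈ -0.081368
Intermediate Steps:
N(r, Z) = 11/8 + Z (N(r, Z) = -5/8 + (Z + 2) = -5/8 + (2 + Z) = 11/8 + Z)
S = -1
v = 1/106 ≈ 0.0094340
D(M) = 69/8 (D(M) = 7 - ((0*(-3 + M))*M + (11/8 - 3)) = 7 - (0*M - 13/8) = 7 - (0 - 13/8) = 7 - 1*(-13/8) = 7 + 13/8 = 69/8)
(D(8)*v)*S = ((69/8)*(1/106))*(-1) = (69/848)*(-1) = -69/848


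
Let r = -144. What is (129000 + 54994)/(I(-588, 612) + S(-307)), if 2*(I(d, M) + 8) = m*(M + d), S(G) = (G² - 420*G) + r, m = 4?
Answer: 183994/223085 ≈ 0.82477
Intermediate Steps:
S(G) = -144 + G² - 420*G (S(G) = (G² - 420*G) - 144 = -144 + G² - 420*G)
I(d, M) = -8 + 2*M + 2*d (I(d, M) = -8 + (4*(M + d))/2 = -8 + (4*M + 4*d)/2 = -8 + (2*M + 2*d) = -8 + 2*M + 2*d)
(129000 + 54994)/(I(-588, 612) + S(-307)) = (129000 + 54994)/((-8 + 2*612 + 2*(-588)) + (-144 + (-307)² - 420*(-307))) = 183994/((-8 + 1224 - 1176) + (-144 + 94249 + 128940)) = 183994/(40 + 223045) = 183994/223085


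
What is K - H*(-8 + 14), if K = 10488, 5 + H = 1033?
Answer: 4320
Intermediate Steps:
H = 1028 (H = -5 + 1033 = 1028)
K - H*(-8 + 14) = 10488 - 1028*(-8 + 14) = 10488 - 1028*6 = 10488 - 1*6168 = 10488 - 6168 = 4320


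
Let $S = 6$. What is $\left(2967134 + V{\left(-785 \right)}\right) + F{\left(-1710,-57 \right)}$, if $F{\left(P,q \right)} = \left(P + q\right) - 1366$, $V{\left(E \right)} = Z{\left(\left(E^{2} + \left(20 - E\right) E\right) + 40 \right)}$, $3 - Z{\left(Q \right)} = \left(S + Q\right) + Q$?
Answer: $2995318$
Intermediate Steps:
$Z{\left(Q \right)} = -3 - 2 Q$ ($Z{\left(Q \right)} = 3 - \left(\left(6 + Q\right) + Q\right) = 3 - \left(6 + 2 Q\right) = -3 - 2 Q$)
$V{\left(E \right)} = -83 - 2 E^{2} - 2 E \left(20 - E\right)$ ($V{\left(E \right)} = -3 - 2 \left(\left(E^{2} + \left(20 - E\right) E\right) + 40\right) = -3 - 2 \left(\left(E^{2} + E \left(20 - E\right)\right) + 40\right) = -3 - 2 \left(40 + E^{2} + E \left(20 - E\right)\right) = -3 - \left(80 + 2 E^{2} + 2 E \left(20 - E\right)\right) = -83 - 2 E^{2} - 2 E \left(20 - E\right)$)
$F{\left(P,q \right)} = -1366 + P + q$
$\left(2967134 + V{\left(-785 \right)}\right) + F{\left(-1710,-57 \right)} = \left(2967134 - -31317\right) - 3133 = \left(2967134 + \left(-83 + 31400\right)\right) - 3133 = \left(2967134 + 31317\right) - 3133 = 2998451 - 3133 = 2995318$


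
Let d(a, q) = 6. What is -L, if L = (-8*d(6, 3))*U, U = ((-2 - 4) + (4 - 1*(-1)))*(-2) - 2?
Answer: 0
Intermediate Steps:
U = 0 (U = (-6 + (4 + 1))*(-2) - 2 = (-6 + 5)*(-2) - 2 = -1*(-2) - 2 = 2 - 2 = 0)
L = 0 (L = -8*6*0 = -48*0 = 0)
-L = -1*0 = 0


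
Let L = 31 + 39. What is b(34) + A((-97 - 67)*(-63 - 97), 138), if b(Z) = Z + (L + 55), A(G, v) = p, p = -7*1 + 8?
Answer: 160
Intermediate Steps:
p = 1 (p = -7 + 8 = 1)
L = 70
A(G, v) = 1
b(Z) = 125 + Z (b(Z) = Z + (70 + 55) = Z + 125 = 125 + Z)
b(34) + A((-97 - 67)*(-63 - 97), 138) = (125 + 34) + 1 = 159 + 1 = 160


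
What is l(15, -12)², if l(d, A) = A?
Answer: 144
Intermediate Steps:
l(15, -12)² = (-12)² = 144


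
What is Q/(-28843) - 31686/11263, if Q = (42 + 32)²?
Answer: -975595486/324858709 ≈ -3.0031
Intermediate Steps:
Q = 5476 (Q = 74² = 5476)
Q/(-28843) - 31686/11263 = 5476/(-28843) - 31686/11263 = 5476*(-1/28843) - 31686*1/11263 = -5476/28843 - 31686/11263 = -975595486/324858709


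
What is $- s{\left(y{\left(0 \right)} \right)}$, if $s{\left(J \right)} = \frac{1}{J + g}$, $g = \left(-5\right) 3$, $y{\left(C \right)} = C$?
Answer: $\frac{1}{15} \approx 0.066667$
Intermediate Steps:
$g = -15$
$s{\left(J \right)} = \frac{1}{-15 + J}$ ($s{\left(J \right)} = \frac{1}{J - 15} = \frac{1}{-15 + J}$)
$- s{\left(y{\left(0 \right)} \right)} = - \frac{1}{-15 + 0} = - \frac{1}{-15} = \left(-1\right) \left(- \frac{1}{15}\right) = \frac{1}{15}$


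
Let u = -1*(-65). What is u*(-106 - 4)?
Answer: -7150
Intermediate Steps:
u = 65
u*(-106 - 4) = 65*(-106 - 4) = 65*(-110) = -7150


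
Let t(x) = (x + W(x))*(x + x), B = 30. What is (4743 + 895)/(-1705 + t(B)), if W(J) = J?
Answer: 5638/1895 ≈ 2.9752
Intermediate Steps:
t(x) = 4*x**2 (t(x) = (x + x)*(x + x) = (2*x)*(2*x) = 4*x**2)
(4743 + 895)/(-1705 + t(B)) = (4743 + 895)/(-1705 + 4*30**2) = 5638/(-1705 + 4*900) = 5638/(-1705 + 3600) = 5638/1895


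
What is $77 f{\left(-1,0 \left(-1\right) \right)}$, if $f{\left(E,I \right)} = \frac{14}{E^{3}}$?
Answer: $-1078$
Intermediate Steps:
$f{\left(E,I \right)} = \frac{14}{E^{3}}$
$77 f{\left(-1,0 \left(-1\right) \right)} = 77 \frac{14}{-1} = 77 \cdot 14 \left(-1\right) = 77 \left(-14\right) = -1078$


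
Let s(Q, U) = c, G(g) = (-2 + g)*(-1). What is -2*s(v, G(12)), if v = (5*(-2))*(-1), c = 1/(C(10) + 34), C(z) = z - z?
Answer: -1/17 ≈ -0.058824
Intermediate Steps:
C(z) = 0
c = 1/34 (c = 1/(0 + 34) = 1/34 ≈ 0.029412)
G(g) = 2 - g
v = 10 (v = -10*(-1) = 10)
s(Q, U) = 1/34
-2*s(v, G(12)) = -2*1/34 = -1/17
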